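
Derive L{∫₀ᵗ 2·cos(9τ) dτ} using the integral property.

L{∫₀ᵗ f(τ)dτ} = F(s)/s with F(s) = 2s/(s² + 81), so the result is (2s/(s² + 81))/s = 2/(s² + 81)

Final answer: 2/(s² + 81)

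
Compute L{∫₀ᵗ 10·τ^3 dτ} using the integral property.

L{∫₀ᵗ f(τ)dτ} = F(s)/s with f(t) = 10t^3. F(s) = 60/s^4, so L{∫₀ᵗ 10·τ^3 dτ} = (60/s^4)/s = 60/s^5. (Check: ∫₀ᵗ 10·τ^3 dτ = 10t^4/4.)

Final answer: 60/s^5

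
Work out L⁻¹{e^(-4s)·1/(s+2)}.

L⁻¹{1/(s+2)} = e^(-2t). By the time shift theorem, L⁻¹{e^(-as)F(s)} = u(t-a)f(t-a) with a=4, so L⁻¹{e^(-4s)·1/(s+2)} = u(t-4)·e^(-2(t-4))

Final answer: u(t-4)·e^(-2(t-4))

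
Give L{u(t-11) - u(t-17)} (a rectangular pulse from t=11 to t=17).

L{u(t-a)} = e^(-as)/s. L{u(t-11) - u(t-17)} = (e^(-11s) - e^(-17s))/s

Final answer: (e^(-11s) - e^(-17s))/s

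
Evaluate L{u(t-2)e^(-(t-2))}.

u(t-a)f(t-a) with f(t)=e^(-t). L{e^(-t)} = 1/(s+1). By time shift: e^(-2s)/(s+1)

Final answer: e^(-2s)/(s+1)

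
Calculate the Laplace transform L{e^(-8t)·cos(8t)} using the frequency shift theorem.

Frequency shift: L{e^(at)f(t)} = F(s-a). L{e^(-8t)·cos(8t)} = (s+8)/((s+8)² + 64)

Final answer: (s+8)/((s+8)² + 64)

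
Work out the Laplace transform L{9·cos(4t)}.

L{cos(ωt)} = s/(s² + ω²), so L{cos(4t)} = s/(s² + 16). Then L{9·cos(4t)} = 9·s/(s² + 16) = 9s/(s² + 16)

Final answer: 9s/(s² + 16)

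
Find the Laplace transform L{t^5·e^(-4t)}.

L{t^n·e^(at)} = n!/(s-a)^(n+1), so L{t^5·e^(-4t)} = 120/(s+4)^6

Final answer: 120/(s+4)^6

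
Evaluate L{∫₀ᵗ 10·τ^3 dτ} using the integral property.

L{∫₀ᵗ f(τ)dτ} = F(s)/s with f(t) = 10t^3. F(s) = 60/s^4, so L{∫₀ᵗ 10·τ^3 dτ} = (60/s^4)/s = 60/s^5. (Check: ∫₀ᵗ 10·τ^3 dτ = 10t^4/4.)

Final answer: 60/s^5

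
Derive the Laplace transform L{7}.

L{7} = 7 · L{1} = 7/s

Final answer: 7/s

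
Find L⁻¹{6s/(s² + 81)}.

This is the form c·s/(s² + a²) with a = 9, c = 6. L⁻¹ = 6·cos(9t)

Final answer: 6·cos(9t)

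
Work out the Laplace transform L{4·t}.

L{t^n} = n!/s^(n+1), so L{t} = 1/s^2. Then L{4·t} = 4·1/s^2 = 4/s^2

Final answer: 4/s^2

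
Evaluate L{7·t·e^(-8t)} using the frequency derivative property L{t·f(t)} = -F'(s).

L{e^(-8t)} = 1/(s+8). By frequency derivative: L{t·e^(-8t)} = -d/ds[1/(s+8)] = -(-1)/(s+8)² = 1/(s+8)². Then L{7·t·e^(-8t)} = 7·1/(s+8)² = 7/(s+8)²

Final answer: 7/(s+8)²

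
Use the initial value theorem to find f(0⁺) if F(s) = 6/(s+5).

f(0⁺) = lim_{s→∞} s·6/(s+5) = lim_{s→∞} 6s/(s+5) = 6

Final answer: 6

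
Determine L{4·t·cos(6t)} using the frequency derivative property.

L{cos(6t)} = s/(s² + 36). Derivative: d/ds[s/(s² + 36)] = [(s² + 36) - s·2s]/(s² + 36)² = (36 - s²)/(s² + 36)². So L{t·cos(6t)} = -F'(s) = (s² - 36)/(s² + 36)². Then L{4·t·cos(6t)} = 4·(s² - 36)/(s² + 36)²

Final answer: 4·(s² - 36)/(s² + 36)²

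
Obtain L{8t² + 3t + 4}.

L{8t² + 3t + 4} = 8·2/s³ + 3/s² + 4/s = 16/s³ + 3/s² + 4/s

Final answer: 16/s³ + 3/s² + 4/s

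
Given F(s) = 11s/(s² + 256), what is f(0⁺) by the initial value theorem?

f(0⁺) = lim_{s→∞} s·11s/(s² + 256) = lim_{s→∞} 11s²/(s² + 256) = 11

Final answer: 11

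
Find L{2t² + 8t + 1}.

L{2t² + 8t + 1} = 2·2/s³ + 8/s² + 1/s = 4/s³ + 8/s² + 1/s

Final answer: 4/s³ + 8/s² + 1/s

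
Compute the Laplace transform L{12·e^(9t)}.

L{e^(at)} = 1/(s-a), so L{e^(9t)} = 1/(s-9). Then L{12·e^(9t)} = 12/(s-9)

Final answer: 12/(s-9)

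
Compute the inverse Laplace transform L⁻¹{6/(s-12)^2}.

L⁻¹{n!/(s-a)^(n+1)} = t^n·e^(at) with n=1, a=12. So L⁻¹{1/(s-12)^2} = t·e^(12t), and L⁻¹{6/(s-12)^2} = (6/1)·t·e^(12t) = 6·t·e^(12t)

Final answer: 6·t·e^(12t)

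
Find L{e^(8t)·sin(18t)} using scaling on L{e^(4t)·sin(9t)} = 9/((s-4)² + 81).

Scaling with a=2: L{e^(8t)·sin(18t)} = (1/2) · 9/((s/2-4)² + 81). Simplifying: 18/((s-8)² + 324)

Final answer: 18/((s-8)² + 324)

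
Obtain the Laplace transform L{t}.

L{t^n} = n!/s^(n+1), so L{t} = 1/s^2

Final answer: 1/s^2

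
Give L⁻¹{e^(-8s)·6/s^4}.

L⁻¹{6/s^4} = t^3. By the time shift theorem, L⁻¹{e^(-as)F(s)} = u(t-a)f(t-a) with a=8, so L⁻¹{e^(-8s)·6/s^4} = u(t-8)·(t-8)^3

Final answer: u(t-8)·(t-8)^3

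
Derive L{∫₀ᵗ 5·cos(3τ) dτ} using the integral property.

L{∫₀ᵗ f(τ)dτ} = F(s)/s with F(s) = 5s/(s² + 9), so the result is (5s/(s² + 9))/s = 5/(s² + 9)

Final answer: 5/(s² + 9)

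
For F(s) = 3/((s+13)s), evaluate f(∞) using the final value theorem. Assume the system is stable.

f(∞) = lim_{s→0} sF(s) = lim_{s→0} 3/(s+13) = 3/13

Final answer: 3/13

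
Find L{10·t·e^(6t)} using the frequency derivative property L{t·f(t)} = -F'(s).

L{e^(6t)} = 1/(s-6). By frequency derivative: L{t·e^(6t)} = -d/ds[1/(s-6)] = -(-1)/(s-6)² = 1/(s-6)². Then L{10·t·e^(6t)} = 10·1/(s-6)² = 10/(s-6)²

Final answer: 10/(s-6)²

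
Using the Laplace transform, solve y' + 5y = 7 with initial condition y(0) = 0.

sY + 5Y = 7/s. Y = 7/(s(s+5)). Partial fractions: Y = 7/5/s - 7/5/(s+5)

Final answer: y(t) = 7/5(1 - e^(-5t))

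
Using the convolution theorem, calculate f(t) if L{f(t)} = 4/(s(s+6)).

4/(s(s+6)) = (4/s)·(1/(s+6)) = L{4}·L{e^(-6t)}. By convolution, f(t) = 4*e^(-6t) = ∫₀ᵗ 4·e^(-6τ) dτ = 4·(1 - e^(-6t))/6

Final answer: 4·(1 - e^(-6t))/6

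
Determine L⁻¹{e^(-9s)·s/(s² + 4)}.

L⁻¹{s/(s² + 4)} = cos(2t). By the time shift theorem, L⁻¹{e^(-as)F(s)} = u(t-a)f(t-a) with a=9, so L⁻¹{e^(-9s)·s/(s² + 4)} = u(t-9)·cos(2(t-9))

Final answer: u(t-9)·cos(2(t-9))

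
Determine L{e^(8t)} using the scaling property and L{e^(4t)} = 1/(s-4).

Using L{f(at)} = (1/a)F(s/a) with a=2 and f(t) = e^(4t): L{e^(8t)} = (1/2) · 1/((s/2)-4) = (1/2) · 2/(s-8) = 1/(s-8)

Final answer: 1/(s-8)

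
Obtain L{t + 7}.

L{t + 7} = L{t} + 7·L{1} = 1/s² + 7/s

Final answer: 1/s² + 7/s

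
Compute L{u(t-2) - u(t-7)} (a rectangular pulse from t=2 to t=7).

L{u(t-a)} = e^(-as)/s. L{u(t-2) - u(t-7)} = (e^(-2s) - e^(-7s))/s

Final answer: (e^(-2s) - e^(-7s))/s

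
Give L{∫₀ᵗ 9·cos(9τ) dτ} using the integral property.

L{∫₀ᵗ f(τ)dτ} = F(s)/s with F(s) = 9s/(s² + 81), so the result is (9s/(s² + 81))/s = 9/(s² + 81)

Final answer: 9/(s² + 81)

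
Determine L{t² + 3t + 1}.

L{t² + 3t + 1} = 2/s³ + 3/s² + 1/s = 2/s³ + 3/s² + 1/s

Final answer: 2/s³ + 3/s² + 1/s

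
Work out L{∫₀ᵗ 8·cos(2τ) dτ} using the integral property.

L{∫₀ᵗ f(τ)dτ} = F(s)/s with F(s) = 8s/(s² + 4), so the result is (8s/(s² + 4))/s = 8/(s² + 4)

Final answer: 8/(s² + 4)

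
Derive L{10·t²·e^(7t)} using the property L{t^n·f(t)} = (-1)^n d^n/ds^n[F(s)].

L{e^(7t)} = 1/(s-7). d/ds[1/(s-7)] = -1/(s-7)². d²/ds²[1/(s-7)] = 2/(s-7)³. So L{t²·e^(7t)} = (-1)² · 2/(s-7)³ = 2/(s-7)³. Then L{10·t²·e^(7t)} = 10·2/(s-7)³ = 20/(s-7)³

Final answer: 20/(s-7)³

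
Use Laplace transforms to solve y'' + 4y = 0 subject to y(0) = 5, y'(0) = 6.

L{y''} + 4L{y} = 0. s²Y - 5s - 6 + 4Y = 0. Y(s² + 4) = 5s + 6. Y = (5s + 6)/(s² + 4). Inverting: y(t) = 5cos(2t) + 3sin(2t)

Final answer: y(t) = 5cos(2t) + 3sin(2t)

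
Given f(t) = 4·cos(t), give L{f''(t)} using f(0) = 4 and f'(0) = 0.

F(s) = 4s/(s² + 1). L{f''(t)} = s²F(s) - sf(0) - f'(0) = 4s³/(s² + 1) - 4s = (4s³ - 4s(s² + 1))/(s² + 1) = -4s/(s² + 1)

Final answer: -4s/(s² + 1)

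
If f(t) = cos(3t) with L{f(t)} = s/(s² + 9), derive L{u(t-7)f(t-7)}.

Time shift theorem: L{u(t-a)f(t-a)} = e^(-as)F(s). Here a=7, F(s) = s/(s² + 9), so L{u(t-7)f(t-7)} = e^(-7s)·s/(s² + 9)

Final answer: e^(-7s)·s/(s² + 9)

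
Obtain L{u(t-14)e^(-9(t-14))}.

u(t-a)f(t-a) with f(t)=e^(-9t). L{e^(-9t)} = 1/(s+9). By time shift: e^(-14s)/(s+9)

Final answer: e^(-14s)/(s+9)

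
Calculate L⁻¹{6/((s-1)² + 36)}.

Form: b/((s-a)² + b²) → e^(at)sin(bt). With a=1, b=6

Final answer: e^t·sin(6t)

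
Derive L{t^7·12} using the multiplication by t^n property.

L{12} = 12/s. d^1/ds^1[1/s] = -1/s². d^2/ds^2[1/s] = 2/s^3. d^3/ds^3[1/s] = -6/s^4. d^4/ds^4[1/s] = 24/s^5. d^5/ds^5[1/s] = -120/s^6. d^6/ds^6[1/s] = 720/s^7. d^7/ds^7[1/s] = -5040/s^8. So L{t^7} = (-1)^{7}·-5040/s^8 = 5040/s^8. Then L{t^7·12} = 12·5040/s^8 = 60480/s^8

Final answer: 60480/s^8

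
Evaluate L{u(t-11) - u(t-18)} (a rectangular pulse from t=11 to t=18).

L{u(t-a)} = e^(-as)/s. L{u(t-11) - u(t-18)} = (e^(-11s) - e^(-18s))/s

Final answer: (e^(-11s) - e^(-18s))/s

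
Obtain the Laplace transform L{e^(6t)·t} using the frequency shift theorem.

L{e^(at)·t^n} = n!/(s-a)^(n+1), so L{e^(6t)·t} = 1/(s-6)^2

Final answer: 1/(s-6)^2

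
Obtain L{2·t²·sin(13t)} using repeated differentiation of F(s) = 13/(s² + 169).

F(s) = 13/(s² + 169). F'(s) = -26s/(s² + 169)². F''(s) = -26(169 - 3s²)/(s² + 169)³ = (78s² - 4394)/(s² + 169)³. So L{t²·sin(13t)} = (-1)² F''(s) = (78s² - 4394)/(s² + 169)³. Then L{2·t²·sin(13t)} = 2·(78s² - 4394)/(s² + 169)³ = (156s² - 8788)/(s² + 169)³

Final answer: (156s² - 8788)/(s² + 169)³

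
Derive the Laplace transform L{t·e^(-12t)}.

L{t^n·e^(at)} = n!/(s-a)^(n+1), so L{t·e^(-12t)} = 1/(s+12)^2

Final answer: 1/(s+12)^2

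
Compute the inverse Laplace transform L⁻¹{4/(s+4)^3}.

L⁻¹{n!/(s-a)^(n+1)} = t^n·e^(at) with n=2, a=-4. So L⁻¹{2/(s+4)^3} = t^2·e^(-4t), and L⁻¹{4/(s+4)^3} = (4/2)·t^2·e^(-4t) = 2·t^2·e^(-4t)

Final answer: 2·t^2·e^(-4t)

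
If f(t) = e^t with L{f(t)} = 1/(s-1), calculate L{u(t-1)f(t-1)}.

Time shift theorem: L{u(t-a)f(t-a)} = e^(-as)F(s). Here a=1, F(s) = 1/(s-1), so L{u(t-1)f(t-1)} = e^(-s)·1/(s-1)

Final answer: e^(-s)·1/(s-1)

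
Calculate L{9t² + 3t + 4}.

L{9t² + 3t + 4} = 9·2/s³ + 3/s² + 4/s = 18/s³ + 3/s² + 4/s

Final answer: 18/s³ + 3/s² + 4/s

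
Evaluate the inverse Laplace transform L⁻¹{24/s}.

L⁻¹{c/s} = c, so L⁻¹{24/s} = 24

Final answer: 24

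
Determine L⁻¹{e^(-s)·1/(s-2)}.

L⁻¹{1/(s-2)} = e^(2t). By the time shift theorem, L⁻¹{e^(-as)F(s)} = u(t-a)f(t-a) with a=1, so L⁻¹{e^(-s)·1/(s-2)} = u(t-1)·e^(2(t-1))

Final answer: u(t-1)·e^(2(t-1))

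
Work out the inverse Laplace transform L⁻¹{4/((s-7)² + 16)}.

Using frequency shift, L⁻¹{4/((s-7)² + 16)} = e^(7t)·sin(4t)

Final answer: e^(7t)·sin(4t)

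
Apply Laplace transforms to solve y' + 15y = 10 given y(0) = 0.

sY + 15Y = 10/s. Y = 10/(s(s+15)). Partial fractions: Y = 2/3/s - 2/3/(s+15)

Final answer: y(t) = 2/3(1 - e^(-15t))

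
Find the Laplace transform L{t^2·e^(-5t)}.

L{t^n·e^(at)} = n!/(s-a)^(n+1), so L{t^2·e^(-5t)} = 2/(s+5)^3

Final answer: 2/(s+5)^3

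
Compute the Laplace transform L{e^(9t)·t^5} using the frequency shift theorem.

L{e^(at)·t^n} = n!/(s-a)^(n+1), so L{e^(9t)·t^5} = 120/(s-9)^6

Final answer: 120/(s-9)^6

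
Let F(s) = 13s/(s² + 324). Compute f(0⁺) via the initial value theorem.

f(0⁺) = lim_{s→∞} s·13s/(s² + 324) = lim_{s→∞} 13s²/(s² + 324) = 13

Final answer: 13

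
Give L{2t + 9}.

L{2t + 9} = 2·L{t} + 9·L{1} = 2/s² + 9/s

Final answer: 2/s² + 9/s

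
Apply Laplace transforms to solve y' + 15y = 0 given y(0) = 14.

L{y'} + 15L{y} = 0. sY - 14 + 15Y = 0. Y(s+15) = 14. Y = 14/(s+15)

Final answer: y(t) = 14e^(-15t)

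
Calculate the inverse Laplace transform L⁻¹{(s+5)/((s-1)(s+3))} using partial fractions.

Using partial fractions, f(t) = (6e^t - 2e^(-3t))/4

Final answer: (6e^t - 2e^(-3t))/4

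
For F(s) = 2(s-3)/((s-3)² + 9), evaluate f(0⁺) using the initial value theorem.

f(0⁺) = lim_{s→∞} sF(s) = lim_{s→∞} 2s(s-3)/((s-3)² + 9) = 2

Final answer: 2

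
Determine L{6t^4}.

L{t^n} = n!/s^(n+1). So L{6t^4} = 6·4!/s^5 = 144/s^5

Final answer: 144/s^5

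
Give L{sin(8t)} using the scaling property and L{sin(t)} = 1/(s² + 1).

Using L{f(at)} = (1/a)F(s/a) with a=8: L{sin(8t)} = (1/8) · 1/((s/8)² + 1) = (1/8) · 1·64/(s² + 64) = 8/(s² + 64)

Final answer: 8/(s² + 64)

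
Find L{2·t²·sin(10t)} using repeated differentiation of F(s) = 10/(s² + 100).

F(s) = 10/(s² + 100). F'(s) = -20s/(s² + 100)². F''(s) = -20(100 - 3s²)/(s² + 100)³ = (60s² - 2000)/(s² + 100)³. So L{t²·sin(10t)} = (-1)² F''(s) = (60s² - 2000)/(s² + 100)³. Then L{2·t²·sin(10t)} = 2·(60s² - 2000)/(s² + 100)³ = (120s² - 4000)/(s² + 100)³

Final answer: (120s² - 4000)/(s² + 100)³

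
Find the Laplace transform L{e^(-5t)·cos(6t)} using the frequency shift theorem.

Frequency shift: L{e^(at)f(t)} = F(s-a). L{e^(-5t)·cos(6t)} = (s+5)/((s+5)² + 36)

Final answer: (s+5)/((s+5)² + 36)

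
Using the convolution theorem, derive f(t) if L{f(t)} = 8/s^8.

8/s^8 = (8/s)·(1/s^7) = L{8}·L{t^6/720}. By convolution, f(t) = 8*t^6/720 = ∫₀ᵗ 8·τ^6/720 dτ = 8·t^7/5040

Final answer: 8·t^7/5040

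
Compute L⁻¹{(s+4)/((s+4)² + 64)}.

Using frequency shift: L⁻¹{(s-a)/((s-a)² + b²)} = e^(at)cos(bt). Here a=-4, b=8

Final answer: e^(-4t)·cos(8t)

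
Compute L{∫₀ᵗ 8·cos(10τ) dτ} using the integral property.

L{∫₀ᵗ f(τ)dτ} = F(s)/s with F(s) = 8s/(s² + 100), so the result is (8s/(s² + 100))/s = 8/(s² + 100)

Final answer: 8/(s² + 100)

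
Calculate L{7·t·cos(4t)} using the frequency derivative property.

L{cos(4t)} = s/(s² + 16). Derivative: d/ds[s/(s² + 16)] = [(s² + 16) - s·2s]/(s² + 16)² = (16 - s²)/(s² + 16)². So L{t·cos(4t)} = -F'(s) = (s² - 16)/(s² + 16)². Then L{7·t·cos(4t)} = 7·(s² - 16)/(s² + 16)²

Final answer: 7·(s² - 16)/(s² + 16)²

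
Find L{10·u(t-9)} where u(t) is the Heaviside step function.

L{u(t-a)} = e^(-as)/s. Here a=9, so L{u(t-9)} = e^(-9s)/s, and L{10·u(t-9)} = 10·e^(-9s)/s

Final answer: 10·e^(-9s)/s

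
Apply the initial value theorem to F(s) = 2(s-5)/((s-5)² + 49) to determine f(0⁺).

f(0⁺) = lim_{s→∞} sF(s) = lim_{s→∞} 2s(s-5)/((s-5)² + 49) = 2

Final answer: 2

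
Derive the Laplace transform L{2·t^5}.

L{t^n} = n!/s^(n+1), so L{t^5} = 120/s^6. Then L{2·t^5} = 2·120/s^6 = 240/s^6

Final answer: 240/s^6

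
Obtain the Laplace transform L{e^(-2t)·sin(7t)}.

L{e^(at)·sin(ωt)} = ω/((s-a)² + ω²), so L{e^(-2t)·sin(7t)} = 7/((s+2)² + 49)

Final answer: 7/((s+2)² + 49)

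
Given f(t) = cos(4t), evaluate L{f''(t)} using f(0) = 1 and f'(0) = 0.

F(s) = s/(s² + 16). L{f''(t)} = s²F(s) - sf(0) - f'(0) = s³/(s² + 16) - s = (s³ - s(s² + 16))/(s² + 16) = -16s/(s² + 16)

Final answer: -16s/(s² + 16)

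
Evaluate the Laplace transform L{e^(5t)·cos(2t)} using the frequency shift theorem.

Frequency shift: L{e^(at)f(t)} = F(s-a). L{e^(5t)·cos(2t)} = (s-5)/((s-5)² + 4)

Final answer: (s-5)/((s-5)² + 4)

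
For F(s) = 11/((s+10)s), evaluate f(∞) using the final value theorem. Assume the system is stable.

f(∞) = lim_{s→0} sF(s) = lim_{s→0} 11/(s+10) = 11/10

Final answer: 11/10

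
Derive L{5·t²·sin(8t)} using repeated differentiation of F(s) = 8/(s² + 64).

F(s) = 8/(s² + 64). F'(s) = -16s/(s² + 64)². F''(s) = -16(64 - 3s²)/(s² + 64)³ = (48s² - 1024)/(s² + 64)³. So L{t²·sin(8t)} = (-1)² F''(s) = (48s² - 1024)/(s² + 64)³. Then L{5·t²·sin(8t)} = 5·(48s² - 1024)/(s² + 64)³ = (240s² - 5120)/(s² + 64)³

Final answer: (240s² - 5120)/(s² + 64)³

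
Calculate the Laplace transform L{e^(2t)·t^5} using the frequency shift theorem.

L{e^(at)·t^n} = n!/(s-a)^(n+1), so L{e^(2t)·t^5} = 120/(s-2)^6

Final answer: 120/(s-2)^6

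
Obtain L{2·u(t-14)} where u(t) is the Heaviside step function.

L{u(t-a)} = e^(-as)/s. Here a=14, so L{u(t-14)} = e^(-14s)/s, and L{2·u(t-14)} = 2·e^(-14s)/s

Final answer: 2·e^(-14s)/s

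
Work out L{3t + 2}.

L{3t + 2} = 3·L{t} + 2·L{1} = 3/s² + 2/s

Final answer: 3/s² + 2/s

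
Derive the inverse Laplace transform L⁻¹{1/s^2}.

L⁻¹{n!/s^(n+1)} = t^n with n=1. So L⁻¹{1/s^2} = t

Final answer: t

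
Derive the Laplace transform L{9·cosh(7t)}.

L{cosh(ωt)} = s/(s² - ω²), so L{cosh(7t)} = s/(s² - 49). Then L{9·cosh(7t)} = 9·s/(s² - 49) = 9s/(s² - 49)

Final answer: 9s/(s² - 49)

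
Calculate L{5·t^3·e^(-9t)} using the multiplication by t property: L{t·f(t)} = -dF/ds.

Using L{t^n·e^(at)} = n!/(s-a)^(n+1), L{t^3·e^(-9t)} = 6/(s+9)^4, so L{5·t^3·e^(-9t)} = 5·6/(s+9)^4 = 30/(s+9)^4

Final answer: 30/(s+9)^4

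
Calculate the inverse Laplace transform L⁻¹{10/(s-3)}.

L⁻¹{1/(s-a)} = e^(at), so L⁻¹{1/(s-3)} = e^(3t), and L⁻¹{10/(s-3)} = 10·e^(3t)

Final answer: 10·e^(3t)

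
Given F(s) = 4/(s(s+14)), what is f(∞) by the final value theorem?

f(∞) = lim_{s→0} s·4/(s(s+14)) = lim_{s→0} 4/(s+14) = 4/14 = 2/7

Final answer: 2/7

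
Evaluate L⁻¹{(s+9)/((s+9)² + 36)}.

Using frequency shift: L⁻¹{(s-a)/((s-a)² + b²)} = e^(at)cos(bt). Here a=-9, b=6

Final answer: e^(-9t)·cos(6t)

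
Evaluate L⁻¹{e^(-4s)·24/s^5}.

L⁻¹{24/s^5} = t^4. By the time shift theorem, L⁻¹{e^(-as)F(s)} = u(t-a)f(t-a) with a=4, so L⁻¹{e^(-4s)·24/s^5} = u(t-4)·(t-4)^4

Final answer: u(t-4)·(t-4)^4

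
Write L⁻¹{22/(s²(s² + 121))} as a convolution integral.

22/(s²(s² + 121)) = (1/s²)·(22/(s² + 121)) = L{t}·L{2·sin(11t)}. So f(t) = t*(2·sin(11t)) = ∫₀ᵗ 2τ·sin(11(t-τ)) dτ

Final answer: ∫₀ᵗ 2τ·sin(11(t-τ)) dτ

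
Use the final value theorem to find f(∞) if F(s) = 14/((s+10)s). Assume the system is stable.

f(∞) = lim_{s→0} sF(s) = lim_{s→0} 14/(s+10) = 7/5

Final answer: 7/5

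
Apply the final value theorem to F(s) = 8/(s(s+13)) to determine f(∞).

f(∞) = lim_{s→0} s·8/(s(s+13)) = lim_{s→0} 8/(s+13) = 8/13 = 8/13

Final answer: 8/13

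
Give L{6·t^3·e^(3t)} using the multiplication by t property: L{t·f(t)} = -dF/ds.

Using L{t^n·e^(at)} = n!/(s-a)^(n+1), L{t^3·e^(3t)} = 6/(s-3)^4, so L{6·t^3·e^(3t)} = 6·6/(s-3)^4 = 36/(s-3)^4

Final answer: 36/(s-3)^4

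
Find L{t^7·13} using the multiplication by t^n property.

L{13} = 13/s. d^1/ds^1[1/s] = -1/s². d^2/ds^2[1/s] = 2/s^3. d^3/ds^3[1/s] = -6/s^4. d^4/ds^4[1/s] = 24/s^5. d^5/ds^5[1/s] = -120/s^6. d^6/ds^6[1/s] = 720/s^7. d^7/ds^7[1/s] = -5040/s^8. So L{t^7} = (-1)^{7}·-5040/s^8 = 5040/s^8. Then L{t^7·13} = 13·5040/s^8 = 65520/s^8

Final answer: 65520/s^8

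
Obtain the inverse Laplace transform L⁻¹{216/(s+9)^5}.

L⁻¹{n!/(s-a)^(n+1)} = t^n·e^(at) with n=4, a=-9. So L⁻¹{24/(s+9)^5} = t^4·e^(-9t), and L⁻¹{216/(s+9)^5} = (216/24)·t^4·e^(-9t) = 9·t^4·e^(-9t)

Final answer: 9·t^4·e^(-9t)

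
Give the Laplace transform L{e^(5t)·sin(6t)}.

L{e^(at)·sin(ωt)} = ω/((s-a)² + ω²), so L{e^(5t)·sin(6t)} = 6/((s-5)² + 36)

Final answer: 6/((s-5)² + 36)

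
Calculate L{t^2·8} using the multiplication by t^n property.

L{8} = 8/s. d^1/ds^1[1/s] = -1/s². d^2/ds^2[1/s] = 2/s^3. So L{t^2} = (-1)^{2}·2/s^3 = 2/s^3. Then L{t^2·8} = 8·2/s^3 = 16/s^3

Final answer: 16/s^3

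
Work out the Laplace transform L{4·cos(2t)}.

L{cos(ωt)} = s/(s² + ω²), so L{cos(2t)} = s/(s² + 4). Then L{4·cos(2t)} = 4·s/(s² + 4) = 4s/(s² + 4)

Final answer: 4s/(s² + 4)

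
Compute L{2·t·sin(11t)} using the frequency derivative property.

L{sin(11t)} = 11/(s² + 121). By L{t·f(t)} = -F'(s): -d/ds[11/(s² + 121)] = -(11)·(-2s)/(s² + 121)² = 22s/(s² + 121)². Then L{2·t·sin(11t)} = 2·22s/(s² + 121)² = 44s/(s² + 121)²

Final answer: 44s/(s² + 121)²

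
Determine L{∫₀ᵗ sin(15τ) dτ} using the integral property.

L{∫₀ᵗ f(τ)dτ} = F(s)/s with F(s) = 15/(s² + 225), so the result is (15/(s² + 225))/s = 15/(s(s² + 225))

Final answer: 15/(s(s² + 225))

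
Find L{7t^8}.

L{t^n} = n!/s^(n+1). So L{7t^8} = 7·8!/s^9 = 282240/s^9

Final answer: 282240/s^9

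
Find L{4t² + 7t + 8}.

L{4t² + 7t + 8} = 4·2/s³ + 7/s² + 8/s = 8/s³ + 7/s² + 8/s

Final answer: 8/s³ + 7/s² + 8/s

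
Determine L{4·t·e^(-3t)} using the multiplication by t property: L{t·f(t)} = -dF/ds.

Using L{t^n·e^(at)} = n!/(s-a)^(n+1), L{t·e^(-3t)} = 1/(s+3)^2, so L{4·t·e^(-3t)} = 4·1/(s+3)^2 = 4/(s+3)^2

Final answer: 4/(s+3)^2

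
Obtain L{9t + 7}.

L{9t + 7} = 9·L{t} + 7·L{1} = 9/s² + 7/s

Final answer: 9/s² + 7/s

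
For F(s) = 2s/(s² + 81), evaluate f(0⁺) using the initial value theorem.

f(0⁺) = lim_{s→∞} s·2s/(s² + 81) = lim_{s→∞} 2s²/(s² + 81) = 2

Final answer: 2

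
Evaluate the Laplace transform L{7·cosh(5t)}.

L{cosh(ωt)} = s/(s² - ω²), so L{cosh(5t)} = s/(s² - 25). Then L{7·cosh(5t)} = 7·s/(s² - 25) = 7s/(s² - 25)

Final answer: 7s/(s² - 25)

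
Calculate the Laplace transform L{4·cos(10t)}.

L{cos(ωt)} = s/(s² + ω²), so L{cos(10t)} = s/(s² + 100). Then L{4·cos(10t)} = 4·s/(s² + 100) = 4s/(s² + 100)

Final answer: 4s/(s² + 100)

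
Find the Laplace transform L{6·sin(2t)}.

L{sin(ωt)} = ω/(s² + ω²), so L{sin(2t)} = 2/(s² + 4). Then L{6·sin(2t)} = 6·2/(s² + 4) = 12/(s² + 4)

Final answer: 12/(s² + 4)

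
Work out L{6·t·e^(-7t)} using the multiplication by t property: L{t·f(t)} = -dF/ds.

Using L{t^n·e^(at)} = n!/(s-a)^(n+1), L{t·e^(-7t)} = 1/(s+7)^2, so L{6·t·e^(-7t)} = 6·1/(s+7)^2 = 6/(s+7)^2

Final answer: 6/(s+7)^2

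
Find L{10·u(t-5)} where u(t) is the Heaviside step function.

L{u(t-a)} = e^(-as)/s. Here a=5, so L{u(t-5)} = e^(-5s)/s, and L{10·u(t-5)} = 10·e^(-5s)/s

Final answer: 10·e^(-5s)/s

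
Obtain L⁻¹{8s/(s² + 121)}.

This is the form c·s/(s² + a²) with a = 11, c = 8. L⁻¹ = 8·cos(11t)

Final answer: 8·cos(11t)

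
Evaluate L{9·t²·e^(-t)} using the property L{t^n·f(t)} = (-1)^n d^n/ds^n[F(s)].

L{e^(-t)} = 1/(s+1). d/ds[1/(s+1)] = -1/(s+1)². d²/ds²[1/(s+1)] = 2/(s+1)³. So L{t²·e^(-t)} = (-1)² · 2/(s+1)³ = 2/(s+1)³. Then L{9·t²·e^(-t)} = 9·2/(s+1)³ = 18/(s+1)³

Final answer: 18/(s+1)³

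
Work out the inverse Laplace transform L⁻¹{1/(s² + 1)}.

L⁻¹{1/(s² + 1)} = sin(t)

Final answer: sin(t)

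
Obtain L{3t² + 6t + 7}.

L{3t² + 6t + 7} = 3·2/s³ + 6/s² + 7/s = 6/s³ + 6/s² + 7/s

Final answer: 6/s³ + 6/s² + 7/s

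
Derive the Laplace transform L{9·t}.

L{t^n} = n!/s^(n+1), so L{t} = 1/s^2. Then L{9·t} = 9·1/s^2 = 9/s^2

Final answer: 9/s^2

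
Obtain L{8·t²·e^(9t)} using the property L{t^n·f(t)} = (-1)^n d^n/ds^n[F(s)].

L{e^(9t)} = 1/(s-9). d/ds[1/(s-9)] = -1/(s-9)². d²/ds²[1/(s-9)] = 2/(s-9)³. So L{t²·e^(9t)} = (-1)² · 2/(s-9)³ = 2/(s-9)³. Then L{8·t²·e^(9t)} = 8·2/(s-9)³ = 16/(s-9)³

Final answer: 16/(s-9)³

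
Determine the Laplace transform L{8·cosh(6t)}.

L{cosh(ωt)} = s/(s² - ω²), so L{cosh(6t)} = s/(s² - 36). Then L{8·cosh(6t)} = 8·s/(s² - 36) = 8s/(s² - 36)

Final answer: 8s/(s² - 36)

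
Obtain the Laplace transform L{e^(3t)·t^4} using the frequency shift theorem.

L{e^(at)·t^n} = n!/(s-a)^(n+1), so L{e^(3t)·t^4} = 24/(s-3)^5

Final answer: 24/(s-3)^5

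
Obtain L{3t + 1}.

L{3t + 1} = 3·L{t} + L{1} = 3/s² + 1/s

Final answer: 3/s² + 1/s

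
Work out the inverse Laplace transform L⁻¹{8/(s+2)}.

L⁻¹{1/(s-a)} = e^(at), so L⁻¹{1/(s+2)} = e^(-2t), and L⁻¹{8/(s+2)} = 8·e^(-2t)

Final answer: 8·e^(-2t)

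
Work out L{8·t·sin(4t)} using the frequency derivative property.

L{sin(4t)} = 4/(s² + 16). By L{t·f(t)} = -F'(s): -d/ds[4/(s² + 16)] = -(4)·(-2s)/(s² + 16)² = 8s/(s² + 16)². Then L{8·t·sin(4t)} = 8·8s/(s² + 16)² = 64s/(s² + 16)²

Final answer: 64s/(s² + 16)²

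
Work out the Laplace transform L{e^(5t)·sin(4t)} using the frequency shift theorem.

Frequency shift: L{e^(at)f(t)} = F(s-a). L{e^(5t)·sin(4t)} = 4/((s-5)² + 16)

Final answer: 4/((s-5)² + 16)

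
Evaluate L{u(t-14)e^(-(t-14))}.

u(t-a)f(t-a) with f(t)=e^(-t). L{e^(-t)} = 1/(s+1). By time shift: e^(-14s)/(s+1)

Final answer: e^(-14s)/(s+1)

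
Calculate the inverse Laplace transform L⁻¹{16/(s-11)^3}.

L⁻¹{n!/(s-a)^(n+1)} = t^n·e^(at) with n=2, a=11. So L⁻¹{2/(s-11)^3} = t^2·e^(11t), and L⁻¹{16/(s-11)^3} = (16/2)·t^2·e^(11t) = 8·t^2·e^(11t)

Final answer: 8·t^2·e^(11t)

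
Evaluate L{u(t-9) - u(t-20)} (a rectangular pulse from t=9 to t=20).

L{u(t-a)} = e^(-as)/s. L{u(t-9) - u(t-20)} = (e^(-9s) - e^(-20s))/s

Final answer: (e^(-9s) - e^(-20s))/s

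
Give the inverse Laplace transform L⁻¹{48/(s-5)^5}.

L⁻¹{n!/(s-a)^(n+1)} = t^n·e^(at) with n=4, a=5. So L⁻¹{24/(s-5)^5} = t^4·e^(5t), and L⁻¹{48/(s-5)^5} = (48/24)·t^4·e^(5t) = 2·t^4·e^(5t)

Final answer: 2·t^4·e^(5t)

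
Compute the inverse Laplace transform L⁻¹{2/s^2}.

L⁻¹{n!/s^(n+1)} = t^n with n=1. So L⁻¹{1/s^2} = t, and L⁻¹{2/s^2} = (2/1)·t = 2·t

Final answer: 2·t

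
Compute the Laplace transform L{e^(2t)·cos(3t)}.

L{e^(at)·cos(ωt)} = (s-a)/((s-a)² + ω²), so L{e^(2t)·cos(3t)} = (s-2)/((s-2)² + 9)

Final answer: (s-2)/((s-2)² + 9)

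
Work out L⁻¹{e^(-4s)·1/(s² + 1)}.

L⁻¹{1/(s² + 1)} = sin(t). By the time shift theorem, L⁻¹{e^(-as)F(s)} = u(t-a)f(t-a) with a=4, so L⁻¹{e^(-4s)·1/(s² + 1)} = u(t-4)·sin((t-4))

Final answer: u(t-4)·sin((t-4))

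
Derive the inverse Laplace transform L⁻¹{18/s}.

L⁻¹{c/s} = c, so L⁻¹{18/s} = 18

Final answer: 18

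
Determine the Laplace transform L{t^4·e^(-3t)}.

L{t^n·e^(at)} = n!/(s-a)^(n+1), so L{t^4·e^(-3t)} = 24/(s+3)^5

Final answer: 24/(s+3)^5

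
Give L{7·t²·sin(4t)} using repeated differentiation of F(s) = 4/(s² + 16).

F(s) = 4/(s² + 16). F'(s) = -8s/(s² + 16)². F''(s) = -8(16 - 3s²)/(s² + 16)³ = (24s² - 128)/(s² + 16)³. So L{t²·sin(4t)} = (-1)² F''(s) = (24s² - 128)/(s² + 16)³. Then L{7·t²·sin(4t)} = 7·(24s² - 128)/(s² + 16)³ = (168s² - 896)/(s² + 16)³

Final answer: (168s² - 896)/(s² + 16)³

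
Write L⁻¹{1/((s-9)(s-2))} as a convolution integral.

1/((s-9)(s-2)) = (1/(s-9))·(1/(s-2)) = L{e^(9t)}·L{e^(2t)}. So f(t) = e^(9t)*e^(2t) = ∫₀ᵗ e^(9τ)·e^(2(t-τ)) dτ

Final answer: ∫₀ᵗ e^(9τ)·e^(2(t-τ)) dτ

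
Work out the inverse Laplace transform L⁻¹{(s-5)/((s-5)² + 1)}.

Using frequency shift, L⁻¹{(s-5)/((s-5)² + 1)} = e^(5t)·cos(t)

Final answer: e^(5t)·cos(t)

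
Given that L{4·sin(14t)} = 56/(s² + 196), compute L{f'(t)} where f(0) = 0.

L{f'(t)} = s·F(s) - f(0) = s·56/(s² + 196) - 0 = 56s/(s² + 196)

Final answer: 56s/(s² + 196)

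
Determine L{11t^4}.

L{t^n} = n!/s^(n+1). So L{11t^4} = 11·4!/s^5 = 264/s^5

Final answer: 264/s^5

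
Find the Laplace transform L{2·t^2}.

L{t^n} = n!/s^(n+1), so L{t^2} = 2/s^3. Then L{2·t^2} = 2·2/s^3 = 4/s^3

Final answer: 4/s^3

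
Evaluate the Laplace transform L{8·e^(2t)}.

L{e^(at)} = 1/(s-a), so L{e^(2t)} = 1/(s-2). Then L{8·e^(2t)} = 8/(s-2)

Final answer: 8/(s-2)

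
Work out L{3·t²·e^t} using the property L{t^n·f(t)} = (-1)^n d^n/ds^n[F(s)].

L{e^t} = 1/(s-1). d/ds[1/(s-1)] = -1/(s-1)². d²/ds²[1/(s-1)] = 2/(s-1)³. So L{t²·e^t} = (-1)² · 2/(s-1)³ = 2/(s-1)³. Then L{3·t²·e^t} = 3·2/(s-1)³ = 6/(s-1)³

Final answer: 6/(s-1)³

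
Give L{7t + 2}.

L{7t + 2} = 7·L{t} + 2·L{1} = 7/s² + 2/s

Final answer: 7/s² + 2/s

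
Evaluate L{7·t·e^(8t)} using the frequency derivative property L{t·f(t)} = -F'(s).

L{e^(8t)} = 1/(s-8). By frequency derivative: L{t·e^(8t)} = -d/ds[1/(s-8)] = -(-1)/(s-8)² = 1/(s-8)². Then L{7·t·e^(8t)} = 7·1/(s-8)² = 7/(s-8)²

Final answer: 7/(s-8)²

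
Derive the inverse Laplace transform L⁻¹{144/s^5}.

L⁻¹{n!/s^(n+1)} = t^n with n=4. So L⁻¹{24/s^5} = t^4, and L⁻¹{144/s^5} = (144/24)·t^4 = 6·t^4

Final answer: 6·t^4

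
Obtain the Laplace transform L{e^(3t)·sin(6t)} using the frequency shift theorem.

Frequency shift: L{e^(at)f(t)} = F(s-a). L{e^(3t)·sin(6t)} = 6/((s-3)² + 36)

Final answer: 6/((s-3)² + 36)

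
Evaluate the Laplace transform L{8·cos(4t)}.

L{cos(ωt)} = s/(s² + ω²), so L{cos(4t)} = s/(s² + 16). Then L{8·cos(4t)} = 8·s/(s² + 16) = 8s/(s² + 16)

Final answer: 8s/(s² + 16)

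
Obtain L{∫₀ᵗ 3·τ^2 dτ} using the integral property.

L{∫₀ᵗ f(τ)dτ} = F(s)/s with f(t) = 3t^2. F(s) = 6/s^3, so L{∫₀ᵗ 3·τ^2 dτ} = (6/s^3)/s = 6/s^4. (Check: ∫₀ᵗ 3·τ^2 dτ = 3t^3/3.)

Final answer: 6/s^4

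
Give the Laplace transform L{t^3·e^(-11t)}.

L{t^n·e^(at)} = n!/(s-a)^(n+1), so L{t^3·e^(-11t)} = 6/(s+11)^4

Final answer: 6/(s+11)^4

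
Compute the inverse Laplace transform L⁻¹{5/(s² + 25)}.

L⁻¹{5/(s² + 25)} = sin(5t)

Final answer: sin(5t)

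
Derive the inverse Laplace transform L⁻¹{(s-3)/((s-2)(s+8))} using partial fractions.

Using partial fractions, f(t) = (-e^(2t) + 11e^(-8t))/10

Final answer: (-e^(2t) + 11e^(-8t))/10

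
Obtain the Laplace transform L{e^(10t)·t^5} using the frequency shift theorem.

L{e^(at)·t^n} = n!/(s-a)^(n+1), so L{e^(10t)·t^5} = 120/(s-10)^6

Final answer: 120/(s-10)^6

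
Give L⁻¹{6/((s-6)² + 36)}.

Form: b/((s-a)² + b²) → e^(at)sin(bt). With a=6, b=6

Final answer: e^(6t)·sin(6t)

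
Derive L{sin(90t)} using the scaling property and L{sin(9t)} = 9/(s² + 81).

Using L{f(at)} = (1/a)F(s/a) with a=10: L{sin(90t)} = (1/10) · 9/((s/10)² + 81) = (1/10) · 9·100/(s² + 8100) = 90/(s² + 8100)

Final answer: 90/(s² + 8100)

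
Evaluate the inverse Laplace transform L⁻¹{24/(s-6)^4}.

L⁻¹{n!/(s-a)^(n+1)} = t^n·e^(at) with n=3, a=6. So L⁻¹{6/(s-6)^4} = t^3·e^(6t), and L⁻¹{24/(s-6)^4} = (24/6)·t^3·e^(6t) = 4·t^3·e^(6t)

Final answer: 4·t^3·e^(6t)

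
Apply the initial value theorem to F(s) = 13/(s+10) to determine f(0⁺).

f(0⁺) = lim_{s→∞} s·13/(s+10) = lim_{s→∞} 13s/(s+10) = 13

Final answer: 13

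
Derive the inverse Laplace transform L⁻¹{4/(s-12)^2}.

L⁻¹{n!/(s-a)^(n+1)} = t^n·e^(at) with n=1, a=12. So L⁻¹{1/(s-12)^2} = t·e^(12t), and L⁻¹{4/(s-12)^2} = (4/1)·t·e^(12t) = 4·t·e^(12t)

Final answer: 4·t·e^(12t)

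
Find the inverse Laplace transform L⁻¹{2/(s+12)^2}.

L⁻¹{n!/(s-a)^(n+1)} = t^n·e^(at) with n=1, a=-12. So L⁻¹{1/(s+12)^2} = t·e^(-12t), and L⁻¹{2/(s+12)^2} = (2/1)·t·e^(-12t) = 2·t·e^(-12t)

Final answer: 2·t·e^(-12t)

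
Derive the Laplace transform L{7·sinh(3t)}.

L{sinh(ωt)} = ω/(s² - ω²), so L{sinh(3t)} = 3/(s² - 9). Then L{7·sinh(3t)} = 7·3/(s² - 9) = 21/(s² - 9)

Final answer: 21/(s² - 9)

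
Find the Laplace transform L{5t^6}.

L{5t^6} = 5 · L{t^6} = 5 · 720/s^7 = 3600/s^7

Final answer: 3600/s^7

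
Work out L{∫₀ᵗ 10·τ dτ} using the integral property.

L{∫₀ᵗ f(τ)dτ} = F(s)/s with f(t) = 10t. F(s) = 10/s^2, so L{∫₀ᵗ 10·τ dτ} = (10/s^2)/s = 10/s^3. (Check: ∫₀ᵗ 10·τ dτ = 10t^2/2.)

Final answer: 10/s^3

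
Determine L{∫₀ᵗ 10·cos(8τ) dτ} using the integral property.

L{∫₀ᵗ f(τ)dτ} = F(s)/s with F(s) = 10s/(s² + 64), so the result is (10s/(s² + 64))/s = 10/(s² + 64)

Final answer: 10/(s² + 64)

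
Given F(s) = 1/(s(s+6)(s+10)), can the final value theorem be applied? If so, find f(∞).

Poles of sF(s) = 1/((s+6)(s+10)) are at s = -6 and s = -10, both in the left half-plane. Theorem applies. f(∞) = lim_{s→0} sF(s) = 1/(6·10) = 1/60

Final answer: 1/60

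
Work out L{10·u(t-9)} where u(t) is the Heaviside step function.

L{u(t-a)} = e^(-as)/s. Here a=9, so L{u(t-9)} = e^(-9s)/s, and L{10·u(t-9)} = 10·e^(-9s)/s

Final answer: 10·e^(-9s)/s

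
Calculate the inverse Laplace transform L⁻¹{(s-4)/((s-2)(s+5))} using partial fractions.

Using partial fractions, f(t) = (-2e^(2t) + 9e^(-5t))/7

Final answer: (-2e^(2t) + 9e^(-5t))/7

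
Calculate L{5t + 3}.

L{5t + 3} = 5·L{t} + 3·L{1} = 5/s² + 3/s

Final answer: 5/s² + 3/s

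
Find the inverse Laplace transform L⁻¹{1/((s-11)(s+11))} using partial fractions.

Decompose: A/(s-11) + B/(s+11). A = 1/22, B = -1/22. f(t) = (e^(11t) - e^(-11t))/22

Final answer: (e^(11t) - e^(-11t))/22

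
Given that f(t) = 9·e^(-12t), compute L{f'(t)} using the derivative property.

f(0) = 9, F(s) = 9/(s+12). L{f'(t)} = s·F(s) - f(0) = 9s/(s+12) - 9 = (9s - 9(s+12))/(s+12) = -108/(s+12)

Final answer: -108/(s+12)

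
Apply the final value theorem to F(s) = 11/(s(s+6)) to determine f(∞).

f(∞) = lim_{s→0} s·11/(s(s+6)) = lim_{s→0} 11/(s+6) = 11/6 = 11/6

Final answer: 11/6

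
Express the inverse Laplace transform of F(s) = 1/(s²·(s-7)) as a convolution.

1/(s²·(s-7)) = (1/s^2)·(1/(s-7)) = L{t}·L{e^(7t)}. So f(t) = t*e^(7t) = ∫₀ᵗ τ·e^(7(t-τ)) dτ

Final answer: ∫₀ᵗ τ·e^(7(t-τ)) dτ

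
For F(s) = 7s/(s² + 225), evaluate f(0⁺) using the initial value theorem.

f(0⁺) = lim_{s→∞} s·7s/(s² + 225) = lim_{s→∞} 7s²/(s² + 225) = 7

Final answer: 7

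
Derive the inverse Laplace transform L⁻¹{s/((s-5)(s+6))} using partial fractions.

Using partial fractions, f(t) = (5e^(5t) + 6e^(-6t))/11

Final answer: (5e^(5t) + 6e^(-6t))/11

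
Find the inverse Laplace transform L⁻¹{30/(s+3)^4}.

L⁻¹{n!/(s-a)^(n+1)} = t^n·e^(at) with n=3, a=-3. So L⁻¹{6/(s+3)^4} = t^3·e^(-3t), and L⁻¹{30/(s+3)^4} = (30/6)·t^3·e^(-3t) = 5·t^3·e^(-3t)

Final answer: 5·t^3·e^(-3t)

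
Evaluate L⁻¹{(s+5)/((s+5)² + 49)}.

Using frequency shift: L⁻¹{(s-a)/((s-a)² + b²)} = e^(at)cos(bt). Here a=-5, b=7

Final answer: e^(-5t)·cos(7t)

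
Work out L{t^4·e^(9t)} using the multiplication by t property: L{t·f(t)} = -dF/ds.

Using L{t^n·e^(at)} = n!/(s-a)^(n+1), L{t^4·e^(9t)} = 24/(s-9)^5

Final answer: 24/(s-9)^5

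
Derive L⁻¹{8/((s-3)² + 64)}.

Form: b/((s-a)² + b²) → e^(at)sin(bt). With a=3, b=8

Final answer: e^(3t)·sin(8t)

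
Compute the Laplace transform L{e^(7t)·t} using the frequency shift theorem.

L{e^(at)·t^n} = n!/(s-a)^(n+1), so L{e^(7t)·t} = 1/(s-7)^2

Final answer: 1/(s-7)^2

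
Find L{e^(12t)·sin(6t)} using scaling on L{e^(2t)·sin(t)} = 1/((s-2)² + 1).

Scaling with a=6: L{e^(12t)·sin(6t)} = (1/6) · 1/((s/6-2)² + 1). Simplifying: 6/((s-12)² + 36)

Final answer: 6/((s-12)² + 36)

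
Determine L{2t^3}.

L{t^n} = n!/s^(n+1). So L{2t^3} = 2·3!/s^4 = 12/s^4

Final answer: 12/s^4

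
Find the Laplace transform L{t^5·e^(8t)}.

L{t^n·e^(at)} = n!/(s-a)^(n+1), so L{t^5·e^(8t)} = 120/(s-8)^6

Final answer: 120/(s-8)^6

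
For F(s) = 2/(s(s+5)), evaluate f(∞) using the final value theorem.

f(∞) = lim_{s→0} s·2/(s(s+5)) = lim_{s→0} 2/(s+5) = 2/5 = 2/5

Final answer: 2/5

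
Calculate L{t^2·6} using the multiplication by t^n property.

L{6} = 6/s. d^1/ds^1[1/s] = -1/s². d^2/ds^2[1/s] = 2/s^3. So L{t^2} = (-1)^{2}·2/s^3 = 2/s^3. Then L{t^2·6} = 6·2/s^3 = 12/s^3

Final answer: 12/s^3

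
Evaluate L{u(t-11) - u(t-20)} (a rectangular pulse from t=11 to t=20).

L{u(t-a)} = e^(-as)/s. L{u(t-11) - u(t-20)} = (e^(-11s) - e^(-20s))/s

Final answer: (e^(-11s) - e^(-20s))/s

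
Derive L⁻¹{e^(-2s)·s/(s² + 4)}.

L⁻¹{s/(s² + 4)} = cos(2t). By the time shift theorem, L⁻¹{e^(-as)F(s)} = u(t-a)f(t-a) with a=2, so L⁻¹{e^(-2s)·s/(s² + 4)} = u(t-2)·cos(2(t-2))

Final answer: u(t-2)·cos(2(t-2))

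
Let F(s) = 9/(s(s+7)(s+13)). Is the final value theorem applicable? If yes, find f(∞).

Poles of sF(s) = 9/((s+7)(s+13)) are at s = -7 and s = -13, both in the left half-plane. Theorem applies. f(∞) = lim_{s→0} sF(s) = 9/(7·13) = 9/91

Final answer: 9/91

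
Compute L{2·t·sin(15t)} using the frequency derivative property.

L{sin(15t)} = 15/(s² + 225). By L{t·f(t)} = -F'(s): -d/ds[15/(s² + 225)] = -(15)·(-2s)/(s² + 225)² = 30s/(s² + 225)². Then L{2·t·sin(15t)} = 2·30s/(s² + 225)² = 60s/(s² + 225)²

Final answer: 60s/(s² + 225)²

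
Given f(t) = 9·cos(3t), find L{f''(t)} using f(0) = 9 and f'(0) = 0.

F(s) = 9s/(s² + 9). L{f''(t)} = s²F(s) - sf(0) - f'(0) = 9s³/(s² + 9) - 9s = (9s³ - 9s(s² + 9))/(s² + 9) = -81s/(s² + 9)

Final answer: -81s/(s² + 9)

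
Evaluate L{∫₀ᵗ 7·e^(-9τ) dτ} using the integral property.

L{∫₀ᵗ f(τ)dτ} = F(s)/s with F(s) = 7/(s+9), so L{∫₀ᵗ 7·e^(-9τ) dτ} = 7/(s(s+9))

Final answer: 7/(s(s+9))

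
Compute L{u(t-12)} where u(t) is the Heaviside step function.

L{u(t-a)} = e^(-as)/s. Here a=12, so L{u(t-12)} = e^(-12s)/s

Final answer: e^(-12s)/s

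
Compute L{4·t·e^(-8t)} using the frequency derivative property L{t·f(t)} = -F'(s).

L{e^(-8t)} = 1/(s+8). By frequency derivative: L{t·e^(-8t)} = -d/ds[1/(s+8)] = -(-1)/(s+8)² = 1/(s+8)². Then L{4·t·e^(-8t)} = 4·1/(s+8)² = 4/(s+8)²

Final answer: 4/(s+8)²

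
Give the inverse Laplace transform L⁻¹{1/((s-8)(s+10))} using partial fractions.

Decompose: A/(s-8) + B/(s+10). A = 1/18, B = -1/18. f(t) = (e^(8t) - e^(-10t))/18

Final answer: (e^(8t) - e^(-10t))/18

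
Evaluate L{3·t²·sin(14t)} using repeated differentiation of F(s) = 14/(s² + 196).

F(s) = 14/(s² + 196). F'(s) = -28s/(s² + 196)². F''(s) = -28(196 - 3s²)/(s² + 196)³ = (84s² - 5488)/(s² + 196)³. So L{t²·sin(14t)} = (-1)² F''(s) = (84s² - 5488)/(s² + 196)³. Then L{3·t²·sin(14t)} = 3·(84s² - 5488)/(s² + 196)³ = (252s² - 16464)/(s² + 196)³

Final answer: (252s² - 16464)/(s² + 196)³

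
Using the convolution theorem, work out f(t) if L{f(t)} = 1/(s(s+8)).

1/(s(s+8)) = (1/s)·(1/(s+8)) = L{1}·L{e^(-8t)}. By convolution, f(t) = 1*e^(-8t) = ∫₀ᵗ 1·e^(-8τ) dτ = (1 - e^(-8t))/8

Final answer: (1 - e^(-8t))/8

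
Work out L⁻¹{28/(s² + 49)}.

This is the form c·a/(s² + a²) with a = 7, c = 4. L⁻¹ = 4·sin(7t)

Final answer: 4·sin(7t)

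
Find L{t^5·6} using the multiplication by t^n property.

L{6} = 6/s. d^1/ds^1[1/s] = -1/s². d^2/ds^2[1/s] = 2/s^3. d^3/ds^3[1/s] = -6/s^4. d^4/ds^4[1/s] = 24/s^5. d^5/ds^5[1/s] = -120/s^6. So L{t^5} = (-1)^{5}·-120/s^6 = 120/s^6. Then L{t^5·6} = 6·120/s^6 = 720/s^6

Final answer: 720/s^6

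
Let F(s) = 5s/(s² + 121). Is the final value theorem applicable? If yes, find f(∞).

The final value theorem requires all poles of sF(s) in the left half-plane. sF(s) = 5s²/(s² + 121) has poles at s = ±11i (imaginary axis). Theorem does NOT apply (oscillatory system).

Final answer: Not applicable (oscillatory)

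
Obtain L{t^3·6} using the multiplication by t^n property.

L{6} = 6/s. d^1/ds^1[1/s] = -1/s². d^2/ds^2[1/s] = 2/s^3. d^3/ds^3[1/s] = -6/s^4. So L{t^3} = (-1)^{3}·-6/s^4 = 6/s^4. Then L{t^3·6} = 6·6/s^4 = 36/s^4

Final answer: 36/s^4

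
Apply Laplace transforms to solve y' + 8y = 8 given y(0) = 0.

sY + 8Y = 8/s. Y = 8/(s(s+8)). Partial fractions: Y = 1/s - 1/(s+8)

Final answer: y(t) = (1 - e^(-8t))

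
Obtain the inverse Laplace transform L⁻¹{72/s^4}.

L⁻¹{n!/s^(n+1)} = t^n with n=3. So L⁻¹{6/s^4} = t^3, and L⁻¹{72/s^4} = (72/6)·t^3 = 12·t^3

Final answer: 12·t^3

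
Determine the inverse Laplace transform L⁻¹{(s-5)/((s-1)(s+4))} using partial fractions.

Using partial fractions, f(t) = (-4e^t + 9e^(-4t))/5

Final answer: (-4e^t + 9e^(-4t))/5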